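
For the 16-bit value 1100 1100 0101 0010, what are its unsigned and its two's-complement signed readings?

unsigned = 52306, signed = -13230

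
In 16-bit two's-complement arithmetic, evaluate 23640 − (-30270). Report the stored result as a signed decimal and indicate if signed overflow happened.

-11626; overflow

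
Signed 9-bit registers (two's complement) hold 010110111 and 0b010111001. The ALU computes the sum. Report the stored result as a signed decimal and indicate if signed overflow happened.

-144; overflow

010110111 = 183 (signed)
0b010111001 → 010111001 = 185 (signed)
  010110111
+ 010111001
= 101110000
Result 101110000: MSB = 1 → 368 − 512 = -144.
Both addends are non-negative but the stored result is negative: signed overflow. The true value 183 + 185 = 368 lies outside [-256, 255].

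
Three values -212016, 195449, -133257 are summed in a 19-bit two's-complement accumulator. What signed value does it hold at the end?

-149824

-212016 + 195449 = -16567 (1111011111101001001)
-16567 + (-133257) = -149824 (1011011011011000000)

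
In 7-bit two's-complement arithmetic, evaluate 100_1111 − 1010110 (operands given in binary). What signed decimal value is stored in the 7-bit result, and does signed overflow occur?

-7; no overflow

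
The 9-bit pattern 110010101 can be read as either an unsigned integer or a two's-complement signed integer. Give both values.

unsigned = 405, signed = -107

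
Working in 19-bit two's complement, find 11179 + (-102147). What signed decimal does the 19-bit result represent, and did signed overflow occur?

11179 → 0000010101110101011
-102147 → 1100111000011111101
  0000010101110101011
+ 1100111000011111101
= 1101001110010101000
Result 1101001110010101000: MSB = 1 → 433320 − 524288 = -90968.
Addends have opposite signs, so signed overflow cannot occur.

-90968; no overflow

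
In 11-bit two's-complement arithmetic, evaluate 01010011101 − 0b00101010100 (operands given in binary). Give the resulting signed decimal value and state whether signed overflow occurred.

329; no overflow

01010011101 = 669 (signed)
0b00101010100 → 00101010100 = 340 (signed)
Subtract via negate-and-add: invert 00101010100 + 1 = 11010101100 (i.e. -340).
  01010011101
+ 11010101100
= 00101001001  (discard carry-out 1)
Result 00101001001: MSB = 0 → value 329.
Addends (after negating the subtrahend) have opposite signs, so signed overflow cannot occur.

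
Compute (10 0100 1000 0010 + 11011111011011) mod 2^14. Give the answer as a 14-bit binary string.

  10010010000010
+ 11011111011011
= 01110001011101  (discard carry-out 1)

01110001011101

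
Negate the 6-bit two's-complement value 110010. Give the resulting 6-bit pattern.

001110

Invert: 001101. Add 1: 001110.
Check: 110010 = -14, 001110 = 14.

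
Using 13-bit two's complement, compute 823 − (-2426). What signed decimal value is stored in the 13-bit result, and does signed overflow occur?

3249; no overflow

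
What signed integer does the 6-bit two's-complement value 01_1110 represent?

30

MSB is 0, so the value is non-negative: 011110 = 30.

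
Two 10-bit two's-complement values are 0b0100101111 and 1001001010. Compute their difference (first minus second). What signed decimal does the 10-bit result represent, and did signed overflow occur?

0b0100101111 → 0100101111 = 303 (signed)
1001001010 = -438 (signed)
Subtract via negate-and-add: invert 1001001010 + 1 = 0110110110 (i.e. 438).
  0100101111
+ 0110110110
= 1011100101
Result 1011100101: MSB = 1 → 741 − 1024 = -283.
Both addends (after negating the subtrahend) are non-negative but the stored result is negative: signed overflow. The true value 303 − (-438) = 741 lies outside [-512, 511].

-283; overflow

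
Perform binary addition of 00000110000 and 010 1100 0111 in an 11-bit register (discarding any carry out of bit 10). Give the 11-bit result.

01011110111

  00000110000
+ 01011000111
= 01011110111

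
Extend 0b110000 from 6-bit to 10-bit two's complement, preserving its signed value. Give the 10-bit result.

1111110000

MSB of 110000 is 1; replicate it into the new high bits.
1111|110000 → 1111110000 (still -16).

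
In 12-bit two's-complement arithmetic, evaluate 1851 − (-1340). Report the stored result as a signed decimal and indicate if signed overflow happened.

1851 → 011100111011
-1340 → 101011000100
Subtract via negate-and-add: invert 101011000100 + 1 = 010100111100 (i.e. 1340).
  011100111011
+ 010100111100
= 110001110111
Result 110001110111: MSB = 1 → 3191 − 4096 = -905.
Both addends (after negating the subtrahend) are non-negative but the stored result is negative: signed overflow. The true value 1851 − (-1340) = 3191 lies outside [-2048, 2047].

-905; overflow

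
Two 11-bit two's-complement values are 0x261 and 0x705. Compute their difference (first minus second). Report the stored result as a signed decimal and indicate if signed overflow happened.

860; no overflow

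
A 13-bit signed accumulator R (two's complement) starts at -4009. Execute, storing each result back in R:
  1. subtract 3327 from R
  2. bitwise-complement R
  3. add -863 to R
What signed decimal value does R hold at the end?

Start: R = -4009 = 1000001010111.
R = -4009 − 3327 = -7336; wraps to 856 = 0001101011000
R = NOT 0001101011000 = 1110010100111 = -857
R = -857 + (-863) = -1720 = 1100101001000

-1720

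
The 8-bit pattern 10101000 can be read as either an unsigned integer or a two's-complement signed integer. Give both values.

unsigned = 168, signed = -88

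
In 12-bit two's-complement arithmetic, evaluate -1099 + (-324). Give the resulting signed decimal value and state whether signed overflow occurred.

-1099 → 101110110101
-324 → 111010111100
  101110110101
+ 111010111100
= 101001110001  (discard carry-out 1)
Result 101001110001: MSB = 1 → 2673 − 4096 = -1423.
Both addends are negative and so is the stored result: no signed overflow.

-1423; no overflow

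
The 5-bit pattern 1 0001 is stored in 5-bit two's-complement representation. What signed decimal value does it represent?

-15

MSB is 1, so the value is negative.
Invert: 01110. Add 1: 01111 = 15. So the value is −15.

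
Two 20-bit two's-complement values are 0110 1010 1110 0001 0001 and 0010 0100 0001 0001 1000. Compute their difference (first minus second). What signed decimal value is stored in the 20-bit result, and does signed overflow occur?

290041; no overflow

0110 1010 1110 0001 0001 → 01101010111000010001 = 437777 (signed)
0010 0100 0001 0001 1000 → 00100100000100011000 = 147736 (signed)
Subtract via negate-and-add: invert 00100100000100011000 + 1 = 11011011111011101000 (i.e. -147736).
  01101010111000010001
+ 11011011111011101000
= 01000110110011111001  (discard carry-out 1)
Result 01000110110011111001: MSB = 0 → value 290041.
Addends (after negating the subtrahend) have opposite signs, so signed overflow cannot occur.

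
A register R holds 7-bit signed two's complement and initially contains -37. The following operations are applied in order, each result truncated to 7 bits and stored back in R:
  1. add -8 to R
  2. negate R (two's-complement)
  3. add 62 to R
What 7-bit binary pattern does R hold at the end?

Start: R = -37 = 1011011.
R = -37 + (-8) = -45 = 1010011
R = −(-45) = 45 = 0101101
R = 45 + 62 = 107; wraps to -21 = 1101011

1101011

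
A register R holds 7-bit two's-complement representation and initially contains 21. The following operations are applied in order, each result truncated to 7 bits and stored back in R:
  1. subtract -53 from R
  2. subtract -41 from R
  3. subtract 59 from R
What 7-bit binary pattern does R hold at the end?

Start: R = 21 = 0010101.
R = 21 − (-53) = 74; wraps to -54 = 1001010
R = -54 − (-41) = -13 = 1110011
R = -13 − 59 = -72; wraps to 56 = 0111000

0111000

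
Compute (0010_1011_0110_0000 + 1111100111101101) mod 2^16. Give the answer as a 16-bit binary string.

0010010101001101

  0010101101100000
+ 1111100111101101
= 0010010101001101  (discard carry-out 1)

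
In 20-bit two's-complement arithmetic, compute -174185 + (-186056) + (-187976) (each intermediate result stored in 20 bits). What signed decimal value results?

500359

-174185 + (-186056) = -360241 (10101000000011001111)
-360241 + (-187976) = -548217 → wraps to 500359 (01111010001010000111)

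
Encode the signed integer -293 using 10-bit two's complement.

1011011011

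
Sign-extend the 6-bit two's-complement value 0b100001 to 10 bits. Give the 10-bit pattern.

1111100001

MSB of 100001 is 1; replicate it into the new high bits.
1111|100001 → 1111100001 (still -31).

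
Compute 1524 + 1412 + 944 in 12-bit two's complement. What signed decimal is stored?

-216

1524 + 1412 = 2936 → wraps to -1160 (101101111000)
-1160 + 944 = -216 (111100101000)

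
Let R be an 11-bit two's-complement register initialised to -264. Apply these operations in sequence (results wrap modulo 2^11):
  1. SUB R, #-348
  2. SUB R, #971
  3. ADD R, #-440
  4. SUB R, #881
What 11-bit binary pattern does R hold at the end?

Start: R = -264 = 11011111000.
R = -264 − (-348) = 84 = 00001010100
R = 84 − 971 = -887 = 10010001001
R = -887 + (-440) = -1327; wraps to 721 = 01011010001
R = 721 − 881 = -160 = 11101100000

11101100000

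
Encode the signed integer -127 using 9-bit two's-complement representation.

|-127| = 127 = 001111111 in 9 bits.
Invert the bits: 110000000. Add 1: 110000001.

110000001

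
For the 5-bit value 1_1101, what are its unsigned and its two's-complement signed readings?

Unsigned: 11101 = 29.
Signed: MSB=1 → 29 − 32 = -3.

unsigned = 29, signed = -3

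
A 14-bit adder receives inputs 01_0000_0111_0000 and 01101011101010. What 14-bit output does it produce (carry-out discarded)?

10101101011010

  01000001110000
+ 01101011101010
= 10101101011010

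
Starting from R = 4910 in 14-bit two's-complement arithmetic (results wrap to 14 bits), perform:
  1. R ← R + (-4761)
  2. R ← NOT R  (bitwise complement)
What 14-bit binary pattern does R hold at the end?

11111101101010

Start: R = 4910 = 01001100101110.
R = 4910 + (-4761) = 149 = 00000010010101
R = NOT 00000010010101 = 11111101101010 = -150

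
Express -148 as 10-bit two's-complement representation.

|-148| = 148 = 0010010100 in 10 bits.
Invert the bits: 1101101011. Add 1: 1101101100.
Check: 1101101100 reads as 876 − 1024 = -148.

1101101100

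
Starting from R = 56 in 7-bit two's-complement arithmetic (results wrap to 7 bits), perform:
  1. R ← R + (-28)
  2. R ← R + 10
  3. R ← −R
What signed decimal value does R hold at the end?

-38

Start: R = 56 = 0111000.
R = 56 + (-28) = 28 = 0011100
R = 28 + 10 = 38 = 0100110
R = −(38) = -38 = 1011010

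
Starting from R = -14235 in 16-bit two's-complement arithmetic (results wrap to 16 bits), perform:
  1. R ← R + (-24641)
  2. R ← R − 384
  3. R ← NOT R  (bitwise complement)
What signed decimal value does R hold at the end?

-26277

Start: R = -14235 = 1100100001100101.
R = -14235 + (-24641) = -38876; wraps to 26660 = 0110100000100100
R = 26660 − 384 = 26276 = 0110011010100100
R = NOT 0110011010100100 = 1001100101011011 = -26277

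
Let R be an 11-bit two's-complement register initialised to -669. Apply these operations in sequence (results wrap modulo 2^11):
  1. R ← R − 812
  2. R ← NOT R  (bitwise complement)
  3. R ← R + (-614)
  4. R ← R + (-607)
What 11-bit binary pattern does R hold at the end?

00100000011

Start: R = -669 = 10101100011.
R = -669 − 812 = -1481; wraps to 567 = 01000110111
R = NOT 01000110111 = 10111001000 = -568
R = -568 + (-614) = -1182; wraps to 866 = 01101100010
R = 866 + (-607) = 259 = 00100000011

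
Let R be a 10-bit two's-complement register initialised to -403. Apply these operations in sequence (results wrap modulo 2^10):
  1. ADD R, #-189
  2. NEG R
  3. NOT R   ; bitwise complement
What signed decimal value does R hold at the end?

431

Start: R = -403 = 1001101101.
R = -403 + (-189) = -592; wraps to 432 = 0110110000
R = −(432) = -432 = 1001010000
R = NOT 1001010000 = 0110101111 = 431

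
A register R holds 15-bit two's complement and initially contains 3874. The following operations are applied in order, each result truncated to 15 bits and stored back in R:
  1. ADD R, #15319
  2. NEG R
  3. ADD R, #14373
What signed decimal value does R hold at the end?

-4820

Start: R = 3874 = 000111100100010.
R = 3874 + 15319 = 19193; wraps to -13575 = 100101011111001
R = −(-13575) = 13575 = 011010100000111
R = 13575 + 14373 = 27948; wraps to -4820 = 110110100101100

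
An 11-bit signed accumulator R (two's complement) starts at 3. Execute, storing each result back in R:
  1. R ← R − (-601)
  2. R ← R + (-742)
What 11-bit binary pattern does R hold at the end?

Start: R = 3 = 00000000011.
R = 3 − (-601) = 604 = 01001011100
R = 604 + (-742) = -138 = 11101110110

11101110110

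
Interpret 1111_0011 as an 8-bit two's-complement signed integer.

MSB is 1, so the value is negative.
Invert: 00001100. Add 1: 00001101 = 13. So the value is −13.

-13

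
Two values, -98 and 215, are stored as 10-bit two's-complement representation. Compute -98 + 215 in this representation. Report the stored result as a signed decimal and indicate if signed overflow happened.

-98 → 1110011110
215 → 0011010111
  1110011110
+ 0011010111
= 0001110101  (discard carry-out 1)
Result 0001110101: MSB = 0 → value 117.
Addends have opposite signs, so signed overflow cannot occur.

117; no overflow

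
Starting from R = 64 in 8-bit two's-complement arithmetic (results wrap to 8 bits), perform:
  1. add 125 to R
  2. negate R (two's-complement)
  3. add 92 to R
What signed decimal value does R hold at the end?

Start: R = 64 = 01000000.
R = 64 + 125 = 189; wraps to -67 = 10111101
R = −(-67) = 67 = 01000011
R = 67 + 92 = 159; wraps to -97 = 10011111

-97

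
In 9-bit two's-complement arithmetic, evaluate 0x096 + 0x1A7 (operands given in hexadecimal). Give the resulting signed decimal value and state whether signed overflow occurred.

0x096 = 010010110 = 150 (signed)
0x1A7 = 110100111 = -89 (signed)
  010010110
+ 110100111
= 000111101  (discard carry-out 1)
Result 000111101: MSB = 0 → value 61.
Addends have opposite signs, so signed overflow cannot occur.

61; no overflow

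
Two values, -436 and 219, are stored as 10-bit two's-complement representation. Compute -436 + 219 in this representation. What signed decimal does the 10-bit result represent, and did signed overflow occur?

-436 → 1001001100
219 → 0011011011
  1001001100
+ 0011011011
= 1100100111
Result 1100100111: MSB = 1 → 807 − 1024 = -217.
Addends have opposite signs, so signed overflow cannot occur.

-217; no overflow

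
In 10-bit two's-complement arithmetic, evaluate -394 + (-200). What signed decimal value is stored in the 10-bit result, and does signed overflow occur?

430; overflow

-394 → 1001110110
-200 → 1100111000
  1001110110
+ 1100111000
= 0110101110  (discard carry-out 1)
Result 0110101110: MSB = 0 → value 430.
Both addends are negative but the stored result is non-negative: signed overflow. The true value -394 + (-200) = -594 lies outside [-512, 511].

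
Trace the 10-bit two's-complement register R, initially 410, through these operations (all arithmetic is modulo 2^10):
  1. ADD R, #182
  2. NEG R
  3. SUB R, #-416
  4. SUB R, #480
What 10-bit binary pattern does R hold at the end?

0101110000

Start: R = 410 = 0110011010.
R = 410 + 182 = 592; wraps to -432 = 1001010000
R = −(-432) = 432 = 0110110000
R = 432 − (-416) = 848; wraps to -176 = 1101010000
R = -176 − 480 = -656; wraps to 368 = 0101110000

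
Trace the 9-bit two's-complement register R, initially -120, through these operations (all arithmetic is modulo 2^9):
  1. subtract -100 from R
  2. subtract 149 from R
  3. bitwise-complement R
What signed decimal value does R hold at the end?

Start: R = -120 = 110001000.
R = -120 − (-100) = -20 = 111101100
R = -20 − 149 = -169 = 101010111
R = NOT 101010111 = 010101000 = 168

168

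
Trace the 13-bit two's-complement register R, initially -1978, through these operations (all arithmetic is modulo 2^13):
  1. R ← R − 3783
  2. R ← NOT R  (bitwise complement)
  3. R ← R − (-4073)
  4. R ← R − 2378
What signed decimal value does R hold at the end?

-737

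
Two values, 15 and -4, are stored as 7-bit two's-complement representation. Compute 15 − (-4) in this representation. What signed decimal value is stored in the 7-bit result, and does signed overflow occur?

19; no overflow

15 → 0001111
-4 → 1111100
Subtract via negate-and-add: invert 1111100 + 1 = 0000100 (i.e. 4).
  0001111
+ 0000100
= 0010011
Result 0010011: MSB = 0 → value 19.
Both addends (after negating the subtrahend) are non-negative and so is the stored result: no signed overflow.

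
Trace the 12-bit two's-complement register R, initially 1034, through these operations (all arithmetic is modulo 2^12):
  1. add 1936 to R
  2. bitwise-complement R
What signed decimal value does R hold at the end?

Start: R = 1034 = 010000001010.
R = 1034 + 1936 = 2970; wraps to -1126 = 101110011010
R = NOT 101110011010 = 010001100101 = 1125

1125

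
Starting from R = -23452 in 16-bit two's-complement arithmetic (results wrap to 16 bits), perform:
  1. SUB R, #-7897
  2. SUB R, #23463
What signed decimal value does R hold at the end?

Start: R = -23452 = 1010010001100100.
R = -23452 − (-7897) = -15555 = 1100001100111101
R = -15555 − 23463 = -39018; wraps to 26518 = 0110011110010110

26518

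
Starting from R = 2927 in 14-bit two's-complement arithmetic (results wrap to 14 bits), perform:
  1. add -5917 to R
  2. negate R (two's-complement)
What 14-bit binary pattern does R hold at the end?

00101110101110

Start: R = 2927 = 00101101101111.
R = 2927 + (-5917) = -2990 = 11010001010010
R = −(-2990) = 2990 = 00101110101110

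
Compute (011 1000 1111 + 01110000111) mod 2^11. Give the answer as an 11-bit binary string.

11100010110

  01110001111
+ 01110000111
= 11100010110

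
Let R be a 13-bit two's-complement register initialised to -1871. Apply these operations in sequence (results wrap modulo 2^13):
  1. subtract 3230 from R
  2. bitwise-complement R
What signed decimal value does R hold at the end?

-3092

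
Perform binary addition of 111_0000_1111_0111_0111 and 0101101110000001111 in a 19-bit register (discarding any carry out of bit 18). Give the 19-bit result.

0011110101110000110

  1110000111101110111
+ 0101101110000001111
= 0011110101110000110  (discard carry-out 1)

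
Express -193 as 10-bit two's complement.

1100111111

|-193| = 193 = 0011000001 in 10 bits.
Invert the bits: 1100111110. Add 1: 1100111111.
Check: 1100111111 reads as 831 − 1024 = -193.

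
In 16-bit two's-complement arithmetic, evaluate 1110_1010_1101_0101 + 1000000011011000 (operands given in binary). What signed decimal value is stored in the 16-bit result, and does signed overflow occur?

27565; overflow

1110_1010_1101_0101 → 1110101011010101 = -5419 (signed)
1000000011011000 = -32552 (signed)
  1110101011010101
+ 1000000011011000
= 0110101110101101  (discard carry-out 1)
Result 0110101110101101: MSB = 0 → value 27565.
Both addends are negative but the stored result is non-negative: signed overflow. The true value -5419 + (-32552) = -37971 lies outside [-32768, 32767].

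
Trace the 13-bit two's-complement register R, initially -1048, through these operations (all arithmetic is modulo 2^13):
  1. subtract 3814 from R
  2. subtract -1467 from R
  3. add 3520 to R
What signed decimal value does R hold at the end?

125

Start: R = -1048 = 1101111101000.
R = -1048 − 3814 = -4862; wraps to 3330 = 0110100000010
R = 3330 − (-1467) = 4797; wraps to -3395 = 1001010111101
R = -3395 + 3520 = 125 = 0000001111101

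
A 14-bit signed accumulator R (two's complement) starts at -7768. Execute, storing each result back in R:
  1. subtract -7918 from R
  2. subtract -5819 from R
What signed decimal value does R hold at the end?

Start: R = -7768 = 10000110101000.
R = -7768 − (-7918) = 150 = 00000010010110
R = 150 − (-5819) = 5969 = 01011101010001

5969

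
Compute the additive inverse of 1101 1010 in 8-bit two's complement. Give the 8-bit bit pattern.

00100110

Invert: 00100101. Add 1: 00100110.
Check: 11011010 = -38, 00100110 = 38.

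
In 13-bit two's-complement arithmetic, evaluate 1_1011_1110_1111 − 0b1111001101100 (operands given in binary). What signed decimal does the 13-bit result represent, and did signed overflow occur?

-637; no overflow

1_1011_1110_1111 → 1101111101111 = -1041 (signed)
0b1111001101100 → 1111001101100 = -404 (signed)
Subtract via negate-and-add: invert 1111001101100 + 1 = 0000110010100 (i.e. 404).
  1101111101111
+ 0000110010100
= 1110110000011
Result 1110110000011: MSB = 1 → 7555 − 8192 = -637.
Addends (after negating the subtrahend) have opposite signs, so signed overflow cannot occur.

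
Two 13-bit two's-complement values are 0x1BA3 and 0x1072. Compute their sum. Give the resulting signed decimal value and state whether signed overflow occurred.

3093; overflow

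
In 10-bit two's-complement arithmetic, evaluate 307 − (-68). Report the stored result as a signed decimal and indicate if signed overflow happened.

375; no overflow

307 → 0100110011
-68 → 1110111100
Subtract via negate-and-add: invert 1110111100 + 1 = 0001000100 (i.e. 68).
  0100110011
+ 0001000100
= 0101110111
Result 0101110111: MSB = 0 → value 375.
Both addends (after negating the subtrahend) are non-negative and so is the stored result: no signed overflow.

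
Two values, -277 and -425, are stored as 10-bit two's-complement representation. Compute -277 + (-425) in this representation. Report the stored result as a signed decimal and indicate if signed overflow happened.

322; overflow

-277 → 1011101011
-425 → 1001010111
  1011101011
+ 1001010111
= 0101000010  (discard carry-out 1)
Result 0101000010: MSB = 0 → value 322.
Both addends are negative but the stored result is non-negative: signed overflow. The true value -277 + (-425) = -702 lies outside [-512, 511].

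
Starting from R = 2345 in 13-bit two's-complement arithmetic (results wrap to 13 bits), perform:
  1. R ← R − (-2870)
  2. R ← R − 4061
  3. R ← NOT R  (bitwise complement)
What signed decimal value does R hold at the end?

-1155

Start: R = 2345 = 0100100101001.
R = 2345 − (-2870) = 5215; wraps to -2977 = 1010001011111
R = -2977 − 4061 = -7038; wraps to 1154 = 0010010000010
R = NOT 0010010000010 = 1101101111101 = -1155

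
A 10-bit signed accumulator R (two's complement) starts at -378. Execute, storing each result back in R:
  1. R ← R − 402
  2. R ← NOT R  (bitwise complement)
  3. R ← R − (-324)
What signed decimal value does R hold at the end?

79

Start: R = -378 = 1010000110.
R = -378 − 402 = -780; wraps to 244 = 0011110100
R = NOT 0011110100 = 1100001011 = -245
R = -245 − (-324) = 79 = 0001001111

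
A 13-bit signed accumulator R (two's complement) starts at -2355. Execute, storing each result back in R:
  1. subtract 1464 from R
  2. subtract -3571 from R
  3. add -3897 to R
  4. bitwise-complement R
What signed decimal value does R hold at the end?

-4048

Start: R = -2355 = 1011011001101.
R = -2355 − 1464 = -3819 = 1000100010101
R = -3819 − (-3571) = -248 = 1111100001000
R = -248 + (-3897) = -4145; wraps to 4047 = 0111111001111
R = NOT 0111111001111 = 1000000110000 = -4048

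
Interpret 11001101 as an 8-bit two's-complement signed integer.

-51

MSB is 1, so the value is negative.
Invert: 00110010. Add 1: 00110011 = 51. So the value is −51.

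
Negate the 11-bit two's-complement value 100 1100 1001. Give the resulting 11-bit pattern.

Invert: 01100110110. Add 1: 01100110111.

01100110111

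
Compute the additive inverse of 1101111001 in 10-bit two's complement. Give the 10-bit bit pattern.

Invert: 0010000110. Add 1: 0010000111.
Check: 1101111001 = -135, 0010000111 = 135.

0010000111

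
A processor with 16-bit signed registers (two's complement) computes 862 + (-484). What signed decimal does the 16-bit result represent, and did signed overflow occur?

862 → 0000001101011110
-484 → 1111111000011100
  0000001101011110
+ 1111111000011100
= 0000000101111010  (discard carry-out 1)
Result 0000000101111010: MSB = 0 → value 378.
Addends have opposite signs, so signed overflow cannot occur.

378; no overflow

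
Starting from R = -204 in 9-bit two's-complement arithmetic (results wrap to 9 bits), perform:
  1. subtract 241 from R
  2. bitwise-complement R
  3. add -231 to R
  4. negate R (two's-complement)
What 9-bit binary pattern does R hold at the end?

100101011

Start: R = -204 = 100110100.
R = -204 − 241 = -445; wraps to 67 = 001000011
R = NOT 001000011 = 110111100 = -68
R = -68 + (-231) = -299; wraps to 213 = 011010101
R = −(213) = -213 = 100101011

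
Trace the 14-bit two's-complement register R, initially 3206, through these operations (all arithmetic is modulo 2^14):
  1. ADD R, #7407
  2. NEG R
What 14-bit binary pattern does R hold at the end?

01011010001011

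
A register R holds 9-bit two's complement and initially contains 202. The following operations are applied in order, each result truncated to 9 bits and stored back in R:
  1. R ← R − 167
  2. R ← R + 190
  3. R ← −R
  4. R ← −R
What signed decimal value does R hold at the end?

Start: R = 202 = 011001010.
R = 202 − 167 = 35 = 000100011
R = 35 + 190 = 225 = 011100001
R = −(225) = -225 = 100011111
R = −(-225) = 225 = 011100001

225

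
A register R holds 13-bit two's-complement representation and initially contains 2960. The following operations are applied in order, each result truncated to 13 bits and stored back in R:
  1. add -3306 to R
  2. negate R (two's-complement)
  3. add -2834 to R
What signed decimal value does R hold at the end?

-2488

Start: R = 2960 = 0101110010000.
R = 2960 + (-3306) = -346 = 1111010100110
R = −(-346) = 346 = 0000101011010
R = 346 + (-2834) = -2488 = 1011001001000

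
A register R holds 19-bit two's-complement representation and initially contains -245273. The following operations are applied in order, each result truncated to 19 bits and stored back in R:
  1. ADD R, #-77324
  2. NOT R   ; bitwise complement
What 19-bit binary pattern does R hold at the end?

Start: R = -245273 = 1000100000111100111.
R = -245273 + (-77324) = -322597; wraps to 201691 = 0110001001111011011
R = NOT 0110001001111011011 = 1001110110000100100 = -201692

1001110110000100100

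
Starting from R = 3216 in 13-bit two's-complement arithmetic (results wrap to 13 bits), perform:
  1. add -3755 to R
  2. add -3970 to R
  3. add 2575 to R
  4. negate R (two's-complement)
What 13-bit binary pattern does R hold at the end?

0011110001110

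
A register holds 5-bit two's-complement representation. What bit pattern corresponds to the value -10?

|-10| = 10 = 01010 in 5 bits.
Invert the bits: 10101. Add 1: 10110.
Check: 10110 reads as 22 − 32 = -10.

10110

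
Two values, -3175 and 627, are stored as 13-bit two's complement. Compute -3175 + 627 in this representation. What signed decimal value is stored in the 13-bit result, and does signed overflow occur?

-3175 → 1001110011001
627 → 0001001110011
  1001110011001
+ 0001001110011
= 1011000001100
Result 1011000001100: MSB = 1 → 5644 − 8192 = -2548.
Addends have opposite signs, so signed overflow cannot occur.

-2548; no overflow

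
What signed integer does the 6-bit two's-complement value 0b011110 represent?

MSB is 0, so the value is non-negative: 011110 = 30.

30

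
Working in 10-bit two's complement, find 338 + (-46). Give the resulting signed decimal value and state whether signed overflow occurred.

338 → 0101010010
-46 → 1111010010
  0101010010
+ 1111010010
= 0100100100  (discard carry-out 1)
Result 0100100100: MSB = 0 → value 292.
Addends have opposite signs, so signed overflow cannot occur.

292; no overflow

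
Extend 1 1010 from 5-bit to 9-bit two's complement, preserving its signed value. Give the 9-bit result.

MSB of 11010 is 1; replicate it into the new high bits.
1111|11010 → 111111010 (still -6).

111111010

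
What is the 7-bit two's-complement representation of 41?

41 is non-negative, so write it directly in 7 bits: 0101001.

0101001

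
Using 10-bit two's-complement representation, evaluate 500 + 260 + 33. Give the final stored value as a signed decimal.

-231

500 + 260 = 760 → wraps to -264 (1011111000)
-264 + 33 = -231 (1100011001)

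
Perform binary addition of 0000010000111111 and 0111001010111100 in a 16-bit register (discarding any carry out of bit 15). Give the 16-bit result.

0111011011111011

  0000010000111111
+ 0111001010111100
= 0111011011111011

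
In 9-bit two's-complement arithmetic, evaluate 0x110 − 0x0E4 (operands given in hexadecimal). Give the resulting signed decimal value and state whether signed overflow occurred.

44; overflow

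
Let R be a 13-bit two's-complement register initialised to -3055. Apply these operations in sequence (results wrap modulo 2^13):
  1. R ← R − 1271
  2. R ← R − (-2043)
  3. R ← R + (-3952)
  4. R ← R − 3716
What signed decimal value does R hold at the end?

-1759

Start: R = -3055 = 1010000010001.
R = -3055 − 1271 = -4326; wraps to 3866 = 0111100011010
R = 3866 − (-2043) = 5909; wraps to -2283 = 1011100010101
R = -2283 + (-3952) = -6235; wraps to 1957 = 0011110100101
R = 1957 − 3716 = -1759 = 1100100100001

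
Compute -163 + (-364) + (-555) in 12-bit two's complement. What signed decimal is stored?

-163 + (-364) = -527 (110111110001)
-527 + (-555) = -1082 (101111000110)

-1082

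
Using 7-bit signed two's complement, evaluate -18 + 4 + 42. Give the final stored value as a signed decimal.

28

-18 + 4 = -14 (1110010)
-14 + 42 = 28 (0011100)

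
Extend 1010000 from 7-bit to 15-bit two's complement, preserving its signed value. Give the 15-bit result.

MSB of 1010000 is 1; replicate it into the new high bits.
11111111|1010000 → 111111111010000 (still -48).

111111111010000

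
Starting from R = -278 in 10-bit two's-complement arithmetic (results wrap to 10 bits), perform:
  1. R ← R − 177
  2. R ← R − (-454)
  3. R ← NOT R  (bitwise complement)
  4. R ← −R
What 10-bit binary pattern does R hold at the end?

0000000000

Start: R = -278 = 1011101010.
R = -278 − 177 = -455 = 1000111001
R = -455 − (-454) = -1 = 1111111111
R = NOT 1111111111 = 0000000000 = 0
R = −(0) = 0 = 0000000000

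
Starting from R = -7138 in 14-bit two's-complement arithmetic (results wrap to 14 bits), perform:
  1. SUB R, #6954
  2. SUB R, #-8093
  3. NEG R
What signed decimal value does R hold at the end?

5999

Start: R = -7138 = 10010000011110.
R = -7138 − 6954 = -14092; wraps to 2292 = 00100011110100
R = 2292 − (-8093) = 10385; wraps to -5999 = 10100010010001
R = −(-5999) = 5999 = 01011101101111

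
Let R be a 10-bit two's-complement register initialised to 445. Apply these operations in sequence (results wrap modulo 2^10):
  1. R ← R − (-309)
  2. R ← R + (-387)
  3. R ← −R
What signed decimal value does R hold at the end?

Start: R = 445 = 0110111101.
R = 445 − (-309) = 754; wraps to -270 = 1011110010
R = -270 + (-387) = -657; wraps to 367 = 0101101111
R = −(367) = -367 = 1010010001

-367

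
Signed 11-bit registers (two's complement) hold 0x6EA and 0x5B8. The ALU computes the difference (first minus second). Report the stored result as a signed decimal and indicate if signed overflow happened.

306; no overflow

0x6EA = 11011101010 = -278 (signed)
0x5B8 = 10110111000 = -584 (signed)
Subtract via negate-and-add: invert 10110111000 + 1 = 01001001000 (i.e. 584).
  11011101010
+ 01001001000
= 00100110010  (discard carry-out 1)
Result 00100110010: MSB = 0 → value 306.
Addends (after negating the subtrahend) have opposite signs, so signed overflow cannot occur.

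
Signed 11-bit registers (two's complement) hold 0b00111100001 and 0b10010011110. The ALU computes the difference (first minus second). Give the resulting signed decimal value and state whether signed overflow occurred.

0b00111100001 → 00111100001 = 481 (signed)
0b10010011110 → 10010011110 = -866 (signed)
Subtract via negate-and-add: invert 10010011110 + 1 = 01101100010 (i.e. 866).
  00111100001
+ 01101100010
= 10101000011
Result 10101000011: MSB = 1 → 1347 − 2048 = -701.
Both addends (after negating the subtrahend) are non-negative but the stored result is negative: signed overflow. The true value 481 − (-866) = 1347 lies outside [-1024, 1023].

-701; overflow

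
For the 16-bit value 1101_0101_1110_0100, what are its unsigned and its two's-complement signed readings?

unsigned = 54756, signed = -10780

Unsigned: 1101010111100100 = 54756.
Signed: MSB=1 → 54756 − 65536 = -10780.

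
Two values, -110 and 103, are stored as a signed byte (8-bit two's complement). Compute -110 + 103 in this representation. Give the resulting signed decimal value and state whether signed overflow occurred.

-110 → 10010010
103 → 01100111
  10010010
+ 01100111
= 11111001
Result 11111001: MSB = 1 → 249 − 256 = -7.
Addends have opposite signs, so signed overflow cannot occur.

-7; no overflow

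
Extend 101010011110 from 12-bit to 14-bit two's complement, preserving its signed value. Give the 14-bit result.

MSB of 101010011110 is 1; replicate it into the new high bits.
11|101010011110 → 11101010011110 (still -1378).

11101010011110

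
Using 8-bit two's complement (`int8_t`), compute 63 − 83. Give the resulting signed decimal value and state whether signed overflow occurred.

63 → 00111111
83 → 01010011
Subtract via negate-and-add: invert 01010011 + 1 = 10101101 (i.e. -83).
  00111111
+ 10101101
= 11101100
Result 11101100: MSB = 1 → 236 − 256 = -20.
Addends (after negating the subtrahend) have opposite signs, so signed overflow cannot occur.

-20; no overflow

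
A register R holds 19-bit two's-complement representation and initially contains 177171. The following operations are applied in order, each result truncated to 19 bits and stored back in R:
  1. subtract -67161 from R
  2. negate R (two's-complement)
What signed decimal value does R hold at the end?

Start: R = 177171 = 0101011010000010011.
R = 177171 − (-67161) = 244332 = 0111011101001101100
R = −(244332) = -244332 = 1000100010110010100

-244332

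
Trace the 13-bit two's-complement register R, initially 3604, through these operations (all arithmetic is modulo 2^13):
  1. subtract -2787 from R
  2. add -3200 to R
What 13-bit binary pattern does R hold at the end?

Start: R = 3604 = 0111000010100.
R = 3604 − (-2787) = 6391; wraps to -1801 = 1100011110111
R = -1801 + (-3200) = -5001; wraps to 3191 = 0110001110111

0110001110111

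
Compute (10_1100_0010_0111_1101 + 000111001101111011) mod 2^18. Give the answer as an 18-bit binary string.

110011010111111000

  101100001001111101
+ 000111001101111011
= 110011010111111000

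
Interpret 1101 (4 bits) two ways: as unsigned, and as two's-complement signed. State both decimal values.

unsigned = 13, signed = -3

Unsigned: 1101 = 13.
Signed: MSB=1 → 13 − 16 = -3.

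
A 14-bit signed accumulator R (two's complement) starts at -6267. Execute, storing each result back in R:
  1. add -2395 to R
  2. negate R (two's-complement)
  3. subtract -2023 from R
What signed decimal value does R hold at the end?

-5699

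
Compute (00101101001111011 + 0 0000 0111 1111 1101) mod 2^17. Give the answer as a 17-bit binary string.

00110001001111000

  00101101001111011
+ 00000011111111101
= 00110001001111000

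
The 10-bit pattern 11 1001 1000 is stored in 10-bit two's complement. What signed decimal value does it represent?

-104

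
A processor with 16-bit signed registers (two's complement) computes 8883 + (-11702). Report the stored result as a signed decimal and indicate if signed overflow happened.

8883 → 0010001010110011
-11702 → 1101001001001010
  0010001010110011
+ 1101001001001010
= 1111010011111101
Result 1111010011111101: MSB = 1 → 62717 − 65536 = -2819.
Addends have opposite signs, so signed overflow cannot occur.

-2819; no overflow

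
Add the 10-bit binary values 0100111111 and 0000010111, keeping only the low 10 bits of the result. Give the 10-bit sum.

  0100111111
+ 0000010111
= 0101010110

0101010110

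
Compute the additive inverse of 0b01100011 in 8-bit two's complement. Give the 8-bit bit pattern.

10011101

Invert: 10011100. Add 1: 10011101.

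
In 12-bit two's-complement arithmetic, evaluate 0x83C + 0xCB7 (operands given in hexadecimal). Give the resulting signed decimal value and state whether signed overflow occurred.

1267; overflow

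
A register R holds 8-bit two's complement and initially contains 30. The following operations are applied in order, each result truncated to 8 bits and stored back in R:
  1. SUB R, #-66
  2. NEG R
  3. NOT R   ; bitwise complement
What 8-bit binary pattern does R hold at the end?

01011111

Start: R = 30 = 00011110.
R = 30 − (-66) = 96 = 01100000
R = −(96) = -96 = 10100000
R = NOT 10100000 = 01011111 = 95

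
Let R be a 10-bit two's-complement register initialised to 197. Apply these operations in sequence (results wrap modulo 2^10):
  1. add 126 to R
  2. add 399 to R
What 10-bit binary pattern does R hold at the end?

Start: R = 197 = 0011000101.
R = 197 + 126 = 323 = 0101000011
R = 323 + 399 = 722; wraps to -302 = 1011010010

1011010010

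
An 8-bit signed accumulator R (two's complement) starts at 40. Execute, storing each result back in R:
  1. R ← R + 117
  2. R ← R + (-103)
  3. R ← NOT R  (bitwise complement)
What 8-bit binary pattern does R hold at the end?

11001001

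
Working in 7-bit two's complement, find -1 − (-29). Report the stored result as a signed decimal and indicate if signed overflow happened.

-1 → 1111111
-29 → 1100011
Subtract via negate-and-add: invert 1100011 + 1 = 0011101 (i.e. 29).
  1111111
+ 0011101
= 0011100  (discard carry-out 1)
Result 0011100: MSB = 0 → value 28.
Addends (after negating the subtrahend) have opposite signs, so signed overflow cannot occur.

28; no overflow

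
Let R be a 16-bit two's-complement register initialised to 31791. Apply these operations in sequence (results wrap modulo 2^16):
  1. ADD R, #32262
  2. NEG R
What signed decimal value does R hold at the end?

1483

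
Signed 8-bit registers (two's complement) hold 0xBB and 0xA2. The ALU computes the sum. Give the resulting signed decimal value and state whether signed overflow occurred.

93; overflow

0xBB = 10111011 = -69 (signed)
0xA2 = 10100010 = -94 (signed)
  10111011
+ 10100010
= 01011101  (discard carry-out 1)
Result 01011101: MSB = 0 → value 93.
Both addends are negative but the stored result is non-negative: signed overflow. The true value -69 + (-94) = -163 lies outside [-128, 127].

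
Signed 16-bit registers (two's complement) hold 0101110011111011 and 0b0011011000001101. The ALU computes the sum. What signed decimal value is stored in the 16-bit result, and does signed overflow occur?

-27896; overflow

0101110011111011 = 23803 (signed)
0b0011011000001101 → 0011011000001101 = 13837 (signed)
  0101110011111011
+ 0011011000001101
= 1001001100001000
Result 1001001100001000: MSB = 1 → 37640 − 65536 = -27896.
Both addends are non-negative but the stored result is negative: signed overflow. The true value 23803 + 13837 = 37640 lies outside [-32768, 32767].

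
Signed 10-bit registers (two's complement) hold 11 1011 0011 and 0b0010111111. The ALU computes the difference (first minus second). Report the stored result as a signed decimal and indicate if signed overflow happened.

-268; no overflow

11 1011 0011 → 1110110011 = -77 (signed)
0b0010111111 → 0010111111 = 191 (signed)
Subtract via negate-and-add: invert 0010111111 + 1 = 1101000001 (i.e. -191).
  1110110011
+ 1101000001
= 1011110100  (discard carry-out 1)
Result 1011110100: MSB = 1 → 756 − 1024 = -268.
Both addends (after negating the subtrahend) are negative and so is the stored result: no signed overflow.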